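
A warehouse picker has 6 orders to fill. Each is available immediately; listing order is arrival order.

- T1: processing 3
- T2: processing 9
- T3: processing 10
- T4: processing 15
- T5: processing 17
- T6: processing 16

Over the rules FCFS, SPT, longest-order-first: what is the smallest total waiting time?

FIFO (arrival order): T1 T2 T3 T4 T5 T6.
T1: waits 0, runs 0→3
T2: waits 3, runs 3→12
T3: waits 12, runs 12→22
T4: waits 22, runs 22→37
T5: waits 37, runs 37→54
T6: waits 54, runs 54→70
Sum = 0+3+12+22+37+54 = 128.
SPT (increasing processing time): T1 T2 T3 T4 T6 T5.
T1: waits 0, runs 0→3
T2: waits 3, runs 3→12
T3: waits 12, runs 12→22
T4: waits 22, runs 22→37
T6: waits 37, runs 37→53
T5: waits 53, runs 53→70
Sum = 0+3+12+22+37+53 = 127.
LPT (decreasing processing time): T5 T6 T4 T3 T2 T1.
T5: waits 0, runs 0→17
T6: waits 17, runs 17→33
T4: waits 33, runs 33→48
T3: waits 48, runs 48→58
T2: waits 58, runs 58→67
T1: waits 67, runs 67→70
Sum = 0+17+33+48+58+67 = 223.
FIFO 128, SPT 127, LPT 223 → minimum 127.

127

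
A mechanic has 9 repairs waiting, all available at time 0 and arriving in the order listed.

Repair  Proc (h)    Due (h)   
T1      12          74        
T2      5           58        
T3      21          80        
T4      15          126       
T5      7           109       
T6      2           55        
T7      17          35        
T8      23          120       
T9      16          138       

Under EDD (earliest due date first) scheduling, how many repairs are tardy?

0

EDD (increasing due date): T7 T6 T2 T1 T3 T5 T8 T4 T9.
T7: 0→17, due 35, tardiness 0
T6: 17→19, due 55, tardiness 0
T2: 19→24, due 58, tardiness 0
T1: 24→36, due 74, tardiness 0
T3: 36→57, due 80, tardiness 0
T5: 57→64, due 109, tardiness 0
T8: 64→87, due 120, tardiness 0
T4: 87→102, due 126, tardiness 0
T9: 102→118, due 138, tardiness 0
Late repairs: 0.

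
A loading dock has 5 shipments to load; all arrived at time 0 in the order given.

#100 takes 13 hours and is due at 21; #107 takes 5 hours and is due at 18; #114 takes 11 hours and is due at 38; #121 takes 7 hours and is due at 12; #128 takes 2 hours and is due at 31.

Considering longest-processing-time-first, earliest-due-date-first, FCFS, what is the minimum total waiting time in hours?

LPT (decreasing processing time): #100 #114 #121 #107 #128.
#100: waits 0, runs 0→13
#114: waits 13, runs 13→24
#121: waits 24, runs 24→31
#107: waits 31, runs 31→36
#128: waits 36, runs 36→38
Sum = 0+13+24+31+36 = 104.
EDD (increasing due date): #121 #107 #100 #128 #114.
#121: waits 0, runs 0→7
#107: waits 7, runs 7→12
#100: waits 12, runs 12→25
#128: waits 25, runs 25→27
#114: waits 27, runs 27→38
Sum = 0+7+12+25+27 = 71.
FIFO (arrival order): #100 #107 #114 #121 #128.
#100: waits 0, runs 0→13
#107: waits 13, runs 13→18
#114: waits 18, runs 18→29
#121: waits 29, runs 29→36
#128: waits 36, runs 36→38
Sum = 0+13+18+29+36 = 96.
LPT 104, EDD 71, FIFO 96 → minimum 71.

71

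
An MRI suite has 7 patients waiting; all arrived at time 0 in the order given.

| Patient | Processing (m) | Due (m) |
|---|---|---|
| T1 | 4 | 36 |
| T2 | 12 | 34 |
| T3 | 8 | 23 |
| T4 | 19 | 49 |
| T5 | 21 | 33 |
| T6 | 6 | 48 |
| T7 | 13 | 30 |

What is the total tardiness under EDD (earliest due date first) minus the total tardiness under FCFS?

-6

EDD (increasing due date): T3 T7 T5 T2 T1 T6 T4.
T3: 0→8, due 23, tardiness 0
T7: 8→21, due 30, tardiness 0
T5: 21→42, due 33, tardiness 9
T2: 42→54, due 34, tardiness 20
T1: 54→58, due 36, tardiness 22
T6: 58→64, due 48, tardiness 16
T4: 64→83, due 49, tardiness 34
Sum = 0+0+9+20+22+16+34 = 101.
FIFO (arrival order): T1 T2 T3 T4 T5 T6 T7.
T1: 0→4, due 36, tardiness 0
T2: 4→16, due 34, tardiness 0
T3: 16→24, due 23, tardiness 1
T4: 24→43, due 49, tardiness 0
T5: 43→64, due 33, tardiness 31
T6: 64→70, due 48, tardiness 22
T7: 70→83, due 30, tardiness 53
Sum = 0+0+1+0+31+22+53 = 107.
Difference = 101 − 107 = -6.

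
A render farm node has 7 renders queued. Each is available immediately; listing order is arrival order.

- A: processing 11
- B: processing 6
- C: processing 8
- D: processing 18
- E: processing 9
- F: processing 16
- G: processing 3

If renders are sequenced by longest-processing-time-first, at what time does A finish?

LPT (decreasing processing time): D F A E C B G.
D: 0→18
F: 18→34
A: 34→45

45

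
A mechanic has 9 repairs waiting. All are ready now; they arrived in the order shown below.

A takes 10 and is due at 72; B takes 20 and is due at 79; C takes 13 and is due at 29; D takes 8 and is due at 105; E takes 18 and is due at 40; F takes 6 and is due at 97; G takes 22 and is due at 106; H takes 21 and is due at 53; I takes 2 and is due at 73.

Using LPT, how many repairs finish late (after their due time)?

LPT (decreasing processing time): G H B E C A D F I.
G: 0→22, due 106, tardiness 0
H: 22→43, due 53, tardiness 0
B: 43→63, due 79, tardiness 0
E: 63→81, due 40, tardiness 41
C: 81→94, due 29, tardiness 65
A: 94→104, due 72, tardiness 32
D: 104→112, due 105, tardiness 7
F: 112→118, due 97, tardiness 21
I: 118→120, due 73, tardiness 47
Late repairs: 6.

6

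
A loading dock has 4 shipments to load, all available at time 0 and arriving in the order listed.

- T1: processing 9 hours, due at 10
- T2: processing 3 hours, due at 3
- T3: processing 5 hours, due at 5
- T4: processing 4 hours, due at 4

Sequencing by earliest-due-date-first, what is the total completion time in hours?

EDD (increasing due date): T2 T4 T3 T1.
T2: 0→3
T4: 3→7
T3: 7→12
T1: 12→21
Sum = 3+7+12+21 = 43.

43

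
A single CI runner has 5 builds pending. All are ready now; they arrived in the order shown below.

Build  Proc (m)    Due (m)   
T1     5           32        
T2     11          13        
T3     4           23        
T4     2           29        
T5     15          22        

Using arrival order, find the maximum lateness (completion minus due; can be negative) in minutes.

FIFO (arrival order): T1 T2 T3 T4 T5.
T1: 0→5, due 32, lateness -27
T2: 5→16, due 13, lateness 3
T3: 16→20, due 23, lateness -3
T4: 20→22, due 29, lateness -7
T5: 22→37, due 22, lateness 15
Maximum = 15.

15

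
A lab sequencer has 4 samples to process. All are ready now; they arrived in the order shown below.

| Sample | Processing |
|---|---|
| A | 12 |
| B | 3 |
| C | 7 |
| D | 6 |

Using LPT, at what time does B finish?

28

LPT (decreasing processing time): A C D B.
A: 0→12
C: 12→19
D: 19→25
B: 25→28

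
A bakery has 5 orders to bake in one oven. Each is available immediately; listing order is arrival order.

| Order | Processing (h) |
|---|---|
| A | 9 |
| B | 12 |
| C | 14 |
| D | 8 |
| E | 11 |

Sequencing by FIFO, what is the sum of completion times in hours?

162

FIFO (arrival order): A B C D E.
A: 0→9
B: 9→21
C: 21→35
D: 35→43
E: 43→54
Sum = 9+21+35+43+54 = 162.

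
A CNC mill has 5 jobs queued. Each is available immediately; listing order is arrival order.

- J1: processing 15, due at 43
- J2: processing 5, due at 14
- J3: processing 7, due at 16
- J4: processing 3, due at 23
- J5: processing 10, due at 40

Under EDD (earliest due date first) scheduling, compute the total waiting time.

EDD (increasing due date): J2 J3 J4 J5 J1.
J2: waits 0, runs 0→5
J3: waits 5, runs 5→12
J4: waits 12, runs 12→15
J5: waits 15, runs 15→25
J1: waits 25, runs 25→40
Sum = 0+5+12+15+25 = 57.

57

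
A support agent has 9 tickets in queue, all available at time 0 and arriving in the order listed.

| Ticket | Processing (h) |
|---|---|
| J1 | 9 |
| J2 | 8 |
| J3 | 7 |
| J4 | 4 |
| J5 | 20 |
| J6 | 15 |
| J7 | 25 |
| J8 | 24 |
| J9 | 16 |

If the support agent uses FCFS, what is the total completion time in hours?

FIFO (arrival order): J1 J2 J3 J4 J5 J6 J7 J8 J9.
J1: 0→9
J2: 9→17
J3: 17→24
J4: 24→28
J5: 28→48
J6: 48→63
J7: 63→88
J8: 88→112
J9: 112→128
Sum = 9+17+24+28+48+63+88+112+128 = 517.

517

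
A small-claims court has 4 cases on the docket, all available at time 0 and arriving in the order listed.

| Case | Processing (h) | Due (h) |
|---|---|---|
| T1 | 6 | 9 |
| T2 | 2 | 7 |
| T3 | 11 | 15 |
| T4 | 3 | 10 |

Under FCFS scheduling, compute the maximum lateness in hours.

12

FIFO (arrival order): T1 T2 T3 T4.
T1: 0→6, due 9, lateness -3
T2: 6→8, due 7, lateness 1
T3: 8→19, due 15, lateness 4
T4: 19→22, due 10, lateness 12
Maximum = 12.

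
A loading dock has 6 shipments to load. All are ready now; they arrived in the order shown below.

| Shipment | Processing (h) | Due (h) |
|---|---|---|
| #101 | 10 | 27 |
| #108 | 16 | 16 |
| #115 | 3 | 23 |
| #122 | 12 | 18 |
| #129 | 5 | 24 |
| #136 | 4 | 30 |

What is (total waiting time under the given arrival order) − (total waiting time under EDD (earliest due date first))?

-5

FIFO (arrival order): #101 #108 #115 #122 #129 #136.
#101: waits 0, runs 0→10
#108: waits 10, runs 10→26
#115: waits 26, runs 26→29
#122: waits 29, runs 29→41
#129: waits 41, runs 41→46
#136: waits 46, runs 46→50
Sum = 0+10+26+29+41+46 = 152.
EDD (increasing due date): #108 #122 #115 #129 #101 #136.
#108: waits 0, runs 0→16
#122: waits 16, runs 16→28
#115: waits 28, runs 28→31
#129: waits 31, runs 31→36
#101: waits 36, runs 36→46
#136: waits 46, runs 46→50
Sum = 0+16+28+31+36+46 = 157.
Difference = 152 − 157 = -5.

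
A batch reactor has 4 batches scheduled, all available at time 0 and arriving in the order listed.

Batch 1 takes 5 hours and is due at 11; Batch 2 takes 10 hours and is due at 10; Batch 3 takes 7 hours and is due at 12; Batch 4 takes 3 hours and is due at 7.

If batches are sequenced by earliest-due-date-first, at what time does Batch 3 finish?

EDD (increasing due date): Batch 4 Batch 2 Batch 1 Batch 3.
Batch 4: 0→3
Batch 2: 3→13
Batch 1: 13→18
Batch 3: 18→25

25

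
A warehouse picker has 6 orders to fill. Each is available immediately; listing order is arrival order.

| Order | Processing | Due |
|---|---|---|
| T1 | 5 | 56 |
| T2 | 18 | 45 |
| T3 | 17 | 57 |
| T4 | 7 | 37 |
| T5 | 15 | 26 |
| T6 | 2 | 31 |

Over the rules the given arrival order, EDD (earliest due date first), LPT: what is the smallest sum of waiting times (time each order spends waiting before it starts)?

FIFO (arrival order): T1 T2 T3 T4 T5 T6.
T1: waits 0, runs 0→5
T2: waits 5, runs 5→23
T3: waits 23, runs 23→40
T4: waits 40, runs 40→47
T5: waits 47, runs 47→62
T6: waits 62, runs 62→64
Sum = 0+5+23+40+47+62 = 177.
EDD (increasing due date): T5 T6 T4 T2 T1 T3.
T5: waits 0, runs 0→15
T6: waits 15, runs 15→17
T4: waits 17, runs 17→24
T2: waits 24, runs 24→42
T1: waits 42, runs 42→47
T3: waits 47, runs 47→64
Sum = 0+15+17+24+42+47 = 145.
LPT (decreasing processing time): T2 T3 T5 T4 T1 T6.
T2: waits 0, runs 0→18
T3: waits 18, runs 18→35
T5: waits 35, runs 35→50
T4: waits 50, runs 50→57
T1: waits 57, runs 57→62
T6: waits 62, runs 62→64
Sum = 0+18+35+50+57+62 = 222.
FIFO 177, EDD 145, LPT 222 → minimum 145.

145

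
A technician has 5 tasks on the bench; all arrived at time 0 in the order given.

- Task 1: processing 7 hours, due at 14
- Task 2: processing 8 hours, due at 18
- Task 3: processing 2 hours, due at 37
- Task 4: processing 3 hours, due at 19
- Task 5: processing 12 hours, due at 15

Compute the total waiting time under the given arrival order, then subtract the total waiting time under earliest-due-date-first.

FIFO (arrival order): Task 1 Task 2 Task 3 Task 4 Task 5.
Task 1: waits 0, runs 0→7
Task 2: waits 7, runs 7→15
Task 3: waits 15, runs 15→17
Task 4: waits 17, runs 17→20
Task 5: waits 20, runs 20→32
Sum = 0+7+15+17+20 = 59.
EDD (increasing due date): Task 1 Task 5 Task 2 Task 4 Task 3.
Task 1: waits 0, runs 0→7
Task 5: waits 7, runs 7→19
Task 2: waits 19, runs 19→27
Task 4: waits 27, runs 27→30
Task 3: waits 30, runs 30→32
Sum = 0+7+19+27+30 = 83.
Difference = 59 − 83 = -24.

-24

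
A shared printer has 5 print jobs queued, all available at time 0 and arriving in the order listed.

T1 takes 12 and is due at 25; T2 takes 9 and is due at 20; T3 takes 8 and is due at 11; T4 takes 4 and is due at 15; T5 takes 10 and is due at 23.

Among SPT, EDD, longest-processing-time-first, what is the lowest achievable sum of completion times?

SPT (increasing processing time): T4 T3 T2 T5 T1.
T4: 0→4
T3: 4→12
T2: 12→21
T5: 21→31
T1: 31→43
Sum = 4+12+21+31+43 = 111.
EDD (increasing due date): T3 T4 T2 T5 T1.
T3: 0→8
T4: 8→12
T2: 12→21
T5: 21→31
T1: 31→43
Sum = 8+12+21+31+43 = 115.
LPT (decreasing processing time): T1 T5 T2 T3 T4.
T1: 0→12
T5: 12→22
T2: 22→31
T3: 31→39
T4: 39→43
Sum = 12+22+31+39+43 = 147.
SPT 111, EDD 115, LPT 147 → minimum 111.

111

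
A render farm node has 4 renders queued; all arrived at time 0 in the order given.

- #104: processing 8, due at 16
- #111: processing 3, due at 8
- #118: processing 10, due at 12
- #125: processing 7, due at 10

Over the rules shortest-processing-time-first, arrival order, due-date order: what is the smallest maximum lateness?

SPT (increasing processing time): #111 #125 #104 #118.
#111: 0→3, due 8, lateness -5
#125: 3→10, due 10, lateness 0
#104: 10→18, due 16, lateness 2
#118: 18→28, due 12, lateness 16
Maximum = 16.
FIFO (arrival order): #104 #111 #118 #125.
#104: 0→8, due 16, lateness -8
#111: 8→11, due 8, lateness 3
#118: 11→21, due 12, lateness 9
#125: 21→28, due 10, lateness 18
Maximum = 18.
EDD (increasing due date): #111 #125 #118 #104.
#111: 0→3, due 8, lateness -5
#125: 3→10, due 10, lateness 0
#118: 10→20, due 12, lateness 8
#104: 20→28, due 16, lateness 12
Maximum = 12.
SPT 16, FIFO 18, EDD 12 → minimum 12.

12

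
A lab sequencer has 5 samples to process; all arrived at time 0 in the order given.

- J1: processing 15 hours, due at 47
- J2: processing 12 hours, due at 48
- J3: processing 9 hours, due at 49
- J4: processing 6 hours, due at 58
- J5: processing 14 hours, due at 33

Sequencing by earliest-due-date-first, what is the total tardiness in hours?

1

EDD (increasing due date): J5 J1 J2 J3 J4.
J5: 0→14, due 33, tardiness 0
J1: 14→29, due 47, tardiness 0
J2: 29→41, due 48, tardiness 0
J3: 41→50, due 49, tardiness 1
J4: 50→56, due 58, tardiness 0
Sum = 0+0+0+1+0 = 1.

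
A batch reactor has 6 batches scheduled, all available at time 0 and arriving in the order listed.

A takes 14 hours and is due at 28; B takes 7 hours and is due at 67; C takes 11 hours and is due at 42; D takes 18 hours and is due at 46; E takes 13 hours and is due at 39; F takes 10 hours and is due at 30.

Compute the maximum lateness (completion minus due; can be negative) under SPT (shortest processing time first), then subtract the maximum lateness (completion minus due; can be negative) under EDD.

SPT (increasing processing time): B F C E A D.
B: 0→7, due 67, lateness -60
F: 7→17, due 30, lateness -13
C: 17→28, due 42, lateness -14
E: 28→41, due 39, lateness 2
A: 41→55, due 28, lateness 27
D: 55→73, due 46, lateness 27
Maximum = 27.
EDD (increasing due date): A F E C D B.
A: 0→14, due 28, lateness -14
F: 14→24, due 30, lateness -6
E: 24→37, due 39, lateness -2
C: 37→48, due 42, lateness 6
D: 48→66, due 46, lateness 20
B: 66→73, due 67, lateness 6
Maximum = 20.
Difference = 27 − 20 = 7.

7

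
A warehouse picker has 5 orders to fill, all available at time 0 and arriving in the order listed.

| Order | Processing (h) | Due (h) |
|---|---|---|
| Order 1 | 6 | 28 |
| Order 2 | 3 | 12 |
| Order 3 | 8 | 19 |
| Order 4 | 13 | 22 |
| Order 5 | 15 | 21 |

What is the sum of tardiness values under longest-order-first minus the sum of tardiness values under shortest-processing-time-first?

38

LPT (decreasing processing time): Order 5 Order 4 Order 3 Order 1 Order 2.
Order 5: 0→15, due 21, tardiness 0
Order 4: 15→28, due 22, tardiness 6
Order 3: 28→36, due 19, tardiness 17
Order 1: 36→42, due 28, tardiness 14
Order 2: 42→45, due 12, tardiness 33
Sum = 0+6+17+14+33 = 70.
SPT (increasing processing time): Order 2 Order 1 Order 3 Order 4 Order 5.
Order 2: 0→3, due 12, tardiness 0
Order 1: 3→9, due 28, tardiness 0
Order 3: 9→17, due 19, tardiness 0
Order 4: 17→30, due 22, tardiness 8
Order 5: 30→45, due 21, tardiness 24
Sum = 0+0+0+8+24 = 32.
Difference = 70 − 32 = 38.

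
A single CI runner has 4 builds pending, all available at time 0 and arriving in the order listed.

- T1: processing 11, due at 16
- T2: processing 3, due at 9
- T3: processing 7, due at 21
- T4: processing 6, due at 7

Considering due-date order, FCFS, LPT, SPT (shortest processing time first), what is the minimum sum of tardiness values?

EDD (increasing due date): T4 T2 T1 T3.
T4: 0→6, due 7, tardiness 0
T2: 6→9, due 9, tardiness 0
T1: 9→20, due 16, tardiness 4
T3: 20→27, due 21, tardiness 6
Sum = 0+0+4+6 = 10.
FIFO (arrival order): T1 T2 T3 T4.
T1: 0→11, due 16, tardiness 0
T2: 11→14, due 9, tardiness 5
T3: 14→21, due 21, tardiness 0
T4: 21→27, due 7, tardiness 20
Sum = 0+5+0+20 = 25.
LPT (decreasing processing time): T1 T3 T4 T2.
T1: 0→11, due 16, tardiness 0
T3: 11→18, due 21, tardiness 0
T4: 18→24, due 7, tardiness 17
T2: 24→27, due 9, tardiness 18
Sum = 0+0+17+18 = 35.
SPT (increasing processing time): T2 T4 T3 T1.
T2: 0→3, due 9, tardiness 0
T4: 3→9, due 7, tardiness 2
T3: 9→16, due 21, tardiness 0
T1: 16→27, due 16, tardiness 11
Sum = 0+2+0+11 = 13.
EDD 10, FIFO 25, LPT 35, SPT 13 → minimum 10.

10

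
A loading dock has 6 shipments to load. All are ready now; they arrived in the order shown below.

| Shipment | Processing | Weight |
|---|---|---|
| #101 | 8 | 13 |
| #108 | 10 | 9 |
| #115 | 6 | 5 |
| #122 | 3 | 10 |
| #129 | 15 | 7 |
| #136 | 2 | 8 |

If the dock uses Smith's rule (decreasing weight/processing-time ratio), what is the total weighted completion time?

WSPT (decreasing weight/processing-time ratio): #136 #122 #101 #108 #115 #129.
#136: finishes 2, weight 8, w·C = 16
#122: finishes 5, weight 10, w·C = 50
#101: finishes 13, weight 13, w·C = 169
#108: finishes 23, weight 9, w·C = 207
#115: finishes 29, weight 5, w·C = 145
#129: finishes 44, weight 7, w·C = 308
Sum = 16+50+169+207+145+308 = 895.

895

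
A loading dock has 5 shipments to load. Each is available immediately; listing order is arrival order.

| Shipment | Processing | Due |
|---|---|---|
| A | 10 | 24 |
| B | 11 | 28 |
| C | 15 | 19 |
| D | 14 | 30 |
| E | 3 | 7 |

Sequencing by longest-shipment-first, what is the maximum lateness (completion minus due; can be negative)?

46

LPT (decreasing processing time): C D B A E.
C: 0→15, due 19, lateness -4
D: 15→29, due 30, lateness -1
B: 29→40, due 28, lateness 12
A: 40→50, due 24, lateness 26
E: 50→53, due 7, lateness 46
Maximum = 46.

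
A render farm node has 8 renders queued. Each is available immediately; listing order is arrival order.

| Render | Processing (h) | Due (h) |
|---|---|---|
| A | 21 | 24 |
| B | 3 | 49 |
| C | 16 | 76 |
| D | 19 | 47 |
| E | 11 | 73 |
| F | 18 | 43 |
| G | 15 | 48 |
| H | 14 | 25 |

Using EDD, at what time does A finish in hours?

21

EDD (increasing due date): A H F D G B E C.
A: 0→21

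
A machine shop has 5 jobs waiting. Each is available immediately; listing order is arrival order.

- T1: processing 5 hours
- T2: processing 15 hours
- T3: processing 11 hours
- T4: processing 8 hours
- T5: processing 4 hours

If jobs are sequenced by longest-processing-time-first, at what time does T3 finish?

26

LPT (decreasing processing time): T2 T3 T4 T1 T5.
T2: 0→15
T3: 15→26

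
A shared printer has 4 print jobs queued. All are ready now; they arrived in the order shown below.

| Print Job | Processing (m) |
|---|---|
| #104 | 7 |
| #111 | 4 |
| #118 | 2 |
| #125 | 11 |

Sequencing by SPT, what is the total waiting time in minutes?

21

SPT (increasing processing time): #118 #111 #104 #125.
#118: waits 0, runs 0→2
#111: waits 2, runs 2→6
#104: waits 6, runs 6→13
#125: waits 13, runs 13→24
Sum = 0+2+6+13 = 21.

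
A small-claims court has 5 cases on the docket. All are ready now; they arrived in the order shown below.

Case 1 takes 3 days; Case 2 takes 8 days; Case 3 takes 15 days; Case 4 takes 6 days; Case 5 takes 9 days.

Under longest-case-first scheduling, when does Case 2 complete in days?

32

LPT (decreasing processing time): Case 3 Case 5 Case 2 Case 4 Case 1.
Case 3: 0→15
Case 5: 15→24
Case 2: 24→32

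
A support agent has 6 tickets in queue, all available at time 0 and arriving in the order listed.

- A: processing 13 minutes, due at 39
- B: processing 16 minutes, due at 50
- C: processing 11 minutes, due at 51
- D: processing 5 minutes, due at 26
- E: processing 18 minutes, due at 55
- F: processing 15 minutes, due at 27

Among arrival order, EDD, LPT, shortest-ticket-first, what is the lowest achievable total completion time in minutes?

232

FIFO (arrival order): A B C D E F.
A: 0→13
B: 13→29
C: 29→40
D: 40→45
E: 45→63
F: 63→78
Sum = 13+29+40+45+63+78 = 268.
EDD (increasing due date): D F A B C E.
D: 0→5
F: 5→20
A: 20→33
B: 33→49
C: 49→60
E: 60→78
Sum = 5+20+33+49+60+78 = 245.
LPT (decreasing processing time): E B F A C D.
E: 0→18
B: 18→34
F: 34→49
A: 49→62
C: 62→73
D: 73→78
Sum = 18+34+49+62+73+78 = 314.
SPT (increasing processing time): D C A F B E.
D: 0→5
C: 5→16
A: 16→29
F: 29→44
B: 44→60
E: 60→78
Sum = 5+16+29+44+60+78 = 232.
FIFO 268, EDD 245, LPT 314, SPT 232 → minimum 232.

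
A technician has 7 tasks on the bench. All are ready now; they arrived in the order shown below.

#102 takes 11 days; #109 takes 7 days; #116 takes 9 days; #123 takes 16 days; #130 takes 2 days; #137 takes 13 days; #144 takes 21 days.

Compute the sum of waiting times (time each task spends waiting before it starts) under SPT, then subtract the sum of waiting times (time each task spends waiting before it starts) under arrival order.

SPT (increasing processing time): #130 #109 #116 #102 #137 #123 #144.
#130: waits 0, runs 0→2
#109: waits 2, runs 2→9
#116: waits 9, runs 9→18
#102: waits 18, runs 18→29
#137: waits 29, runs 29→42
#123: waits 42, runs 42→58
#144: waits 58, runs 58→79
Sum = 0+2+9+18+29+42+58 = 158.
FIFO (arrival order): #102 #109 #116 #123 #130 #137 #144.
#102: waits 0, runs 0→11
#109: waits 11, runs 11→18
#116: waits 18, runs 18→27
#123: waits 27, runs 27→43
#130: waits 43, runs 43→45
#137: waits 45, runs 45→58
#144: waits 58, runs 58→79
Sum = 0+11+18+27+43+45+58 = 202.
Difference = 158 − 202 = -44.

-44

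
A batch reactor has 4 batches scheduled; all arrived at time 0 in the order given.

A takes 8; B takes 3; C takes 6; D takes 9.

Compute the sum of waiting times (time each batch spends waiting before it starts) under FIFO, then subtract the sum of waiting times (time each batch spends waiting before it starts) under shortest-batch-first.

7

FIFO (arrival order): A B C D.
A: waits 0, runs 0→8
B: waits 8, runs 8→11
C: waits 11, runs 11→17
D: waits 17, runs 17→26
Sum = 0+8+11+17 = 36.
SPT (increasing processing time): B C A D.
B: waits 0, runs 0→3
C: waits 3, runs 3→9
A: waits 9, runs 9→17
D: waits 17, runs 17→26
Sum = 0+3+9+17 = 29.
Difference = 36 − 29 = 7.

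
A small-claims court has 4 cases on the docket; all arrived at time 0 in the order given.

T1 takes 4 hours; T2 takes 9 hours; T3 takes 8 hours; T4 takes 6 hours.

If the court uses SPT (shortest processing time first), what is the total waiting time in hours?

SPT (increasing processing time): T1 T4 T3 T2.
T1: waits 0, runs 0→4
T4: waits 4, runs 4→10
T3: waits 10, runs 10→18
T2: waits 18, runs 18→27
Sum = 0+4+10+18 = 32.

32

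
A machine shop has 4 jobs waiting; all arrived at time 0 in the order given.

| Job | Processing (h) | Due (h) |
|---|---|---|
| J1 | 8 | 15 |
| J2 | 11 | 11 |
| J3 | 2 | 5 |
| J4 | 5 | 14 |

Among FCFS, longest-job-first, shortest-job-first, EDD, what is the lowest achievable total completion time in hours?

50

FIFO (arrival order): J1 J2 J3 J4.
J1: 0→8
J2: 8→19
J3: 19→21
J4: 21→26
Sum = 8+19+21+26 = 74.
LPT (decreasing processing time): J2 J1 J4 J3.
J2: 0→11
J1: 11→19
J4: 19→24
J3: 24→26
Sum = 11+19+24+26 = 80.
SPT (increasing processing time): J3 J4 J1 J2.
J3: 0→2
J4: 2→7
J1: 7→15
J2: 15→26
Sum = 2+7+15+26 = 50.
EDD (increasing due date): J3 J2 J4 J1.
J3: 0→2
J2: 2→13
J4: 13→18
J1: 18→26
Sum = 2+13+18+26 = 59.
FIFO 74, LPT 80, SPT 50, EDD 59 → minimum 50.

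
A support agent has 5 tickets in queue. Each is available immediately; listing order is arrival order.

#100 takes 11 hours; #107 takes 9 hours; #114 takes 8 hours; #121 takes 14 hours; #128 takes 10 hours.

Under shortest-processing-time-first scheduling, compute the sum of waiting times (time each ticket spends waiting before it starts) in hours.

90

SPT (increasing processing time): #114 #107 #128 #100 #121.
#114: waits 0, runs 0→8
#107: waits 8, runs 8→17
#128: waits 17, runs 17→27
#100: waits 27, runs 27→38
#121: waits 38, runs 38→52
Sum = 0+8+17+27+38 = 90.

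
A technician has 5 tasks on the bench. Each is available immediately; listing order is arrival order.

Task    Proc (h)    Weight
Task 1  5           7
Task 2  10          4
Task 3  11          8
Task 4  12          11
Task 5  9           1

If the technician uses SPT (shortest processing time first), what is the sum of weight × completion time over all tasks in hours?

942

SPT (increasing processing time): Task 1 Task 5 Task 2 Task 3 Task 4.
Task 1: finishes 5, weight 7, w·C = 35
Task 5: finishes 14, weight 1, w·C = 14
Task 2: finishes 24, weight 4, w·C = 96
Task 3: finishes 35, weight 8, w·C = 280
Task 4: finishes 47, weight 11, w·C = 517
Sum = 35+14+96+280+517 = 942.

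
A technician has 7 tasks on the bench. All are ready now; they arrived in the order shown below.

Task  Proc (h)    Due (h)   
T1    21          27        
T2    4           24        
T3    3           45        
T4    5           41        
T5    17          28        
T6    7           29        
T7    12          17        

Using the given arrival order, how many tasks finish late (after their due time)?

4

FIFO (arrival order): T1 T2 T3 T4 T5 T6 T7.
T1: 0→21, due 27, tardiness 0
T2: 21→25, due 24, tardiness 1
T3: 25→28, due 45, tardiness 0
T4: 28→33, due 41, tardiness 0
T5: 33→50, due 28, tardiness 22
T6: 50→57, due 29, tardiness 28
T7: 57→69, due 17, tardiness 52
Late tasks: 4.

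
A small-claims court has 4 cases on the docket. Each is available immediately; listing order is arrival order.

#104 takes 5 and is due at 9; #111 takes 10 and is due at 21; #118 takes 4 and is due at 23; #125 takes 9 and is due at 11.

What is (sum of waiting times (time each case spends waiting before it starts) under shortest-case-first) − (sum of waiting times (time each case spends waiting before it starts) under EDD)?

SPT (increasing processing time): #118 #104 #125 #111.
#118: waits 0, runs 0→4
#104: waits 4, runs 4→9
#125: waits 9, runs 9→18
#111: waits 18, runs 18→28
Sum = 0+4+9+18 = 31.
EDD (increasing due date): #104 #125 #111 #118.
#104: waits 0, runs 0→5
#125: waits 5, runs 5→14
#111: waits 14, runs 14→24
#118: waits 24, runs 24→28
Sum = 0+5+14+24 = 43.
Difference = 31 − 43 = -12.

-12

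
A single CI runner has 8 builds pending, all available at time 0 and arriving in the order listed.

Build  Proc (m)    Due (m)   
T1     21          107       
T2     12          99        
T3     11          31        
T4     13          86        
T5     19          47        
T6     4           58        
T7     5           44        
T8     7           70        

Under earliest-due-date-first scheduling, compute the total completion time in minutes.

EDD (increasing due date): T3 T7 T5 T6 T8 T4 T2 T1.
T3: 0→11
T7: 11→16
T5: 16→35
T6: 35→39
T8: 39→46
T4: 46→59
T2: 59→71
T1: 71→92
Sum = 11+16+35+39+46+59+71+92 = 369.

369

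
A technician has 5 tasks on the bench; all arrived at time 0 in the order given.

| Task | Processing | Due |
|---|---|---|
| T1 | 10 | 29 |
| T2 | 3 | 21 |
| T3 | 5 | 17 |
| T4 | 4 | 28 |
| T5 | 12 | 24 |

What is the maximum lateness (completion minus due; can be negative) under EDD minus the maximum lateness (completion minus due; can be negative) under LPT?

-8

EDD (increasing due date): T3 T2 T5 T4 T1.
T3: 0→5, due 17, lateness -12
T2: 5→8, due 21, lateness -13
T5: 8→20, due 24, lateness -4
T4: 20→24, due 28, lateness -4
T1: 24→34, due 29, lateness 5
Maximum = 5.
LPT (decreasing processing time): T5 T1 T3 T4 T2.
T5: 0→12, due 24, lateness -12
T1: 12→22, due 29, lateness -7
T3: 22→27, due 17, lateness 10
T4: 27→31, due 28, lateness 3
T2: 31→34, due 21, lateness 13
Maximum = 13.
Difference = 5 − 13 = -8.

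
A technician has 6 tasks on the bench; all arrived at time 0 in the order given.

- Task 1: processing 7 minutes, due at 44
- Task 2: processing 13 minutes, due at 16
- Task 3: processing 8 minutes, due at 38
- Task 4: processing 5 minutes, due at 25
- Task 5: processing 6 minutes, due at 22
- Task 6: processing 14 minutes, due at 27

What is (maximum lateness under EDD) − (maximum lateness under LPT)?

EDD (increasing due date): Task 2 Task 5 Task 4 Task 6 Task 3 Task 1.
Task 2: 0→13, due 16, lateness -3
Task 5: 13→19, due 22, lateness -3
Task 4: 19→24, due 25, lateness -1
Task 6: 24→38, due 27, lateness 11
Task 3: 38→46, due 38, lateness 8
Task 1: 46→53, due 44, lateness 9
Maximum = 11.
LPT (decreasing processing time): Task 6 Task 2 Task 3 Task 1 Task 5 Task 4.
Task 6: 0→14, due 27, lateness -13
Task 2: 14→27, due 16, lateness 11
Task 3: 27→35, due 38, lateness -3
Task 1: 35→42, due 44, lateness -2
Task 5: 42→48, due 22, lateness 26
Task 4: 48→53, due 25, lateness 28
Maximum = 28.
Difference = 11 − 28 = -17.

-17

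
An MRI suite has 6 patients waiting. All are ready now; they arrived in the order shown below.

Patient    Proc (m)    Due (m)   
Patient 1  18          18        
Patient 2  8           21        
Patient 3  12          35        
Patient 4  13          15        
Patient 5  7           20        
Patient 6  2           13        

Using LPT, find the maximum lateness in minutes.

LPT (decreasing processing time): Patient 1 Patient 4 Patient 3 Patient 2 Patient 5 Patient 6.
Patient 1: 0→18, due 18, lateness 0
Patient 4: 18→31, due 15, lateness 16
Patient 3: 31→43, due 35, lateness 8
Patient 2: 43→51, due 21, lateness 30
Patient 5: 51→58, due 20, lateness 38
Patient 6: 58→60, due 13, lateness 47
Maximum = 47.

47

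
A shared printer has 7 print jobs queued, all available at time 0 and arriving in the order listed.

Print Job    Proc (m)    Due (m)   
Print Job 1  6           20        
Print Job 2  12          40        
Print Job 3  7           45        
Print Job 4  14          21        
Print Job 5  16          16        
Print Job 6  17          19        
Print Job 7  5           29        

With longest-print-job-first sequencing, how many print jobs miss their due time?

6

LPT (decreasing processing time): Print Job 6 Print Job 5 Print Job 4 Print Job 2 Print Job 3 Print Job 1 Print Job 7.
Print Job 6: 0→17, due 19, tardiness 0
Print Job 5: 17→33, due 16, tardiness 17
Print Job 4: 33→47, due 21, tardiness 26
Print Job 2: 47→59, due 40, tardiness 19
Print Job 3: 59→66, due 45, tardiness 21
Print Job 1: 66→72, due 20, tardiness 52
Print Job 7: 72→77, due 29, tardiness 48
Late print jobs: 6.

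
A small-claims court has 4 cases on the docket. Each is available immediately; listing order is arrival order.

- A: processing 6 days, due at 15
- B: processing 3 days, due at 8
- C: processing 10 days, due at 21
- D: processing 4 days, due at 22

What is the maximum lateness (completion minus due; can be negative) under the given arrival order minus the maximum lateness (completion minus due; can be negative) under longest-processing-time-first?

FIFO (arrival order): A B C D.
A: 0→6, due 15, lateness -9
B: 6→9, due 8, lateness 1
C: 9→19, due 21, lateness -2
D: 19→23, due 22, lateness 1
Maximum = 1.
LPT (decreasing processing time): C A D B.
C: 0→10, due 21, lateness -11
A: 10→16, due 15, lateness 1
D: 16→20, due 22, lateness -2
B: 20→23, due 8, lateness 15
Maximum = 15.
Difference = 1 − 15 = -14.

-14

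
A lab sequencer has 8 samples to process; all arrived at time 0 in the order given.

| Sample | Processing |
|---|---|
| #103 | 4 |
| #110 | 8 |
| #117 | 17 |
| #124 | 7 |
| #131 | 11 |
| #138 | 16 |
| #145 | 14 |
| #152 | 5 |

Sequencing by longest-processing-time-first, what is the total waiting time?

372

LPT (decreasing processing time): #117 #138 #145 #131 #110 #124 #152 #103.
#117: waits 0, runs 0→17
#138: waits 17, runs 17→33
#145: waits 33, runs 33→47
#131: waits 47, runs 47→58
#110: waits 58, runs 58→66
#124: waits 66, runs 66→73
#152: waits 73, runs 73→78
#103: waits 78, runs 78→82
Sum = 0+17+33+47+58+66+73+78 = 372.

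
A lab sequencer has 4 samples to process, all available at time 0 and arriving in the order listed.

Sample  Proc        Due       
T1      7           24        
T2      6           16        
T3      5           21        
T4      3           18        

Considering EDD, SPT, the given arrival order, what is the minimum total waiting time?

EDD (increasing due date): T2 T4 T3 T1.
T2: waits 0, runs 0→6
T4: waits 6, runs 6→9
T3: waits 9, runs 9→14
T1: waits 14, runs 14→21
Sum = 0+6+9+14 = 29.
SPT (increasing processing time): T4 T3 T2 T1.
T4: waits 0, runs 0→3
T3: waits 3, runs 3→8
T2: waits 8, runs 8→14
T1: waits 14, runs 14→21
Sum = 0+3+8+14 = 25.
FIFO (arrival order): T1 T2 T3 T4.
T1: waits 0, runs 0→7
T2: waits 7, runs 7→13
T3: waits 13, runs 13→18
T4: waits 18, runs 18→21
Sum = 0+7+13+18 = 38.
EDD 29, SPT 25, FIFO 38 → minimum 25.

25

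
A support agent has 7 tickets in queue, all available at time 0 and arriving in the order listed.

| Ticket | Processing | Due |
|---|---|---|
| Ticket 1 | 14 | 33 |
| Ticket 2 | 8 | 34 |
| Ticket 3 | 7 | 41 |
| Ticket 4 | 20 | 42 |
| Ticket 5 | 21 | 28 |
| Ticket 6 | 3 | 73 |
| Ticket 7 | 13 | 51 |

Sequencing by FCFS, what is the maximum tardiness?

FIFO (arrival order): Ticket 1 Ticket 2 Ticket 3 Ticket 4 Ticket 5 Ticket 6 Ticket 7.
Ticket 1: 0→14, due 33, tardiness 0
Ticket 2: 14→22, due 34, tardiness 0
Ticket 3: 22→29, due 41, tardiness 0
Ticket 4: 29→49, due 42, tardiness 7
Ticket 5: 49→70, due 28, tardiness 42
Ticket 6: 70→73, due 73, tardiness 0
Ticket 7: 73→86, due 51, tardiness 35
Maximum = 42.

42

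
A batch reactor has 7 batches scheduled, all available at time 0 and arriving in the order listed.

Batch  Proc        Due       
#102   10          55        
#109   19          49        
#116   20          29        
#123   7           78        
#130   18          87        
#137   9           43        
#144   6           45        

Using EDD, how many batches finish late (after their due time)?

3

EDD (increasing due date): #116 #137 #144 #109 #102 #123 #130.
#116: 0→20, due 29, tardiness 0
#137: 20→29, due 43, tardiness 0
#144: 29→35, due 45, tardiness 0
#109: 35→54, due 49, tardiness 5
#102: 54→64, due 55, tardiness 9
#123: 64→71, due 78, tardiness 0
#130: 71→89, due 87, tardiness 2
Late batches: 3.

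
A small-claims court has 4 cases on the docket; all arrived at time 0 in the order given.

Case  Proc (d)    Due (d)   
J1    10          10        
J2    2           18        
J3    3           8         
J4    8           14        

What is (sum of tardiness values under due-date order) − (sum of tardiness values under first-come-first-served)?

EDD (increasing due date): J3 J1 J4 J2.
J3: 0→3, due 8, tardiness 0
J1: 3→13, due 10, tardiness 3
J4: 13→21, due 14, tardiness 7
J2: 21→23, due 18, tardiness 5
Sum = 0+3+7+5 = 15.
FIFO (arrival order): J1 J2 J3 J4.
J1: 0→10, due 10, tardiness 0
J2: 10→12, due 18, tardiness 0
J3: 12→15, due 8, tardiness 7
J4: 15→23, due 14, tardiness 9
Sum = 0+0+7+9 = 16.
Difference = 15 − 16 = -1.

-1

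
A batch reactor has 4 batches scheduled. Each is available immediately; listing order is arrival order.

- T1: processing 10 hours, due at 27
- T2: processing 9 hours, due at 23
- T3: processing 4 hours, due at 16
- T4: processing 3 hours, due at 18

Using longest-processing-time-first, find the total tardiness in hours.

LPT (decreasing processing time): T1 T2 T3 T4.
T1: 0→10, due 27, tardiness 0
T2: 10→19, due 23, tardiness 0
T3: 19→23, due 16, tardiness 7
T4: 23→26, due 18, tardiness 8
Sum = 0+0+7+8 = 15.

15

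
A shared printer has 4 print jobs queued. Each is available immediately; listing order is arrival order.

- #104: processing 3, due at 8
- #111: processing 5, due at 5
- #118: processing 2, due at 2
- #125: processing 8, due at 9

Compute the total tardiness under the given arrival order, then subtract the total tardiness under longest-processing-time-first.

FIFO (arrival order): #104 #111 #118 #125.
#104: 0→3, due 8, tardiness 0
#111: 3→8, due 5, tardiness 3
#118: 8→10, due 2, tardiness 8
#125: 10→18, due 9, tardiness 9
Sum = 0+3+8+9 = 20.
LPT (decreasing processing time): #125 #111 #104 #118.
#125: 0→8, due 9, tardiness 0
#111: 8→13, due 5, tardiness 8
#104: 13→16, due 8, tardiness 8
#118: 16→18, due 2, tardiness 16
Sum = 0+8+8+16 = 32.
Difference = 20 − 32 = -12.

-12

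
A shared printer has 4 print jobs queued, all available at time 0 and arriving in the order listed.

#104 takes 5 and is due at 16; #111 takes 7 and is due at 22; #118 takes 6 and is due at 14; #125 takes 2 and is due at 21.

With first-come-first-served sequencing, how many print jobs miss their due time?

FIFO (arrival order): #104 #111 #118 #125.
#104: 0→5, due 16, tardiness 0
#111: 5→12, due 22, tardiness 0
#118: 12→18, due 14, tardiness 4
#125: 18→20, due 21, tardiness 0
Late print jobs: 1.

1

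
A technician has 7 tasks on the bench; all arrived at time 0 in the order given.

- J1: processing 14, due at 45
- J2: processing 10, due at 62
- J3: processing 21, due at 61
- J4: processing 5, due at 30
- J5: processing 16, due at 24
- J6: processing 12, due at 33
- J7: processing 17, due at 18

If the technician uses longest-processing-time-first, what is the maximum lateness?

LPT (decreasing processing time): J3 J7 J5 J1 J6 J2 J4.
J3: 0→21, due 61, lateness -40
J7: 21→38, due 18, lateness 20
J5: 38→54, due 24, lateness 30
J1: 54→68, due 45, lateness 23
J6: 68→80, due 33, lateness 47
J2: 80→90, due 62, lateness 28
J4: 90→95, due 30, lateness 65
Maximum = 65.

65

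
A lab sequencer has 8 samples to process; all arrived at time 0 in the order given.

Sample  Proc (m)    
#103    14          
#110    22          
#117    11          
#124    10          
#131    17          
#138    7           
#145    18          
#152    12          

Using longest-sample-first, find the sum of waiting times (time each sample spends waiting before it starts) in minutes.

471

LPT (decreasing processing time): #110 #145 #131 #103 #152 #117 #124 #138.
#110: waits 0, runs 0→22
#145: waits 22, runs 22→40
#131: waits 40, runs 40→57
#103: waits 57, runs 57→71
#152: waits 71, runs 71→83
#117: waits 83, runs 83→94
#124: waits 94, runs 94→104
#138: waits 104, runs 104→111
Sum = 0+22+40+57+71+83+94+104 = 471.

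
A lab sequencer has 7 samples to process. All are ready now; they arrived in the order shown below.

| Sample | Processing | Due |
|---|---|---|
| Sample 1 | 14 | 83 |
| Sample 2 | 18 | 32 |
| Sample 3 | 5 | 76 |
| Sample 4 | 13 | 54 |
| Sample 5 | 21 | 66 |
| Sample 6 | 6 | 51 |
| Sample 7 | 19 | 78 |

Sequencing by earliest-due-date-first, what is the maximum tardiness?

13

EDD (increasing due date): Sample 2 Sample 6 Sample 4 Sample 5 Sample 3 Sample 7 Sample 1.
Sample 2: 0→18, due 32, tardiness 0
Sample 6: 18→24, due 51, tardiness 0
Sample 4: 24→37, due 54, tardiness 0
Sample 5: 37→58, due 66, tardiness 0
Sample 3: 58→63, due 76, tardiness 0
Sample 7: 63→82, due 78, tardiness 4
Sample 1: 82→96, due 83, tardiness 13
Maximum = 13.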